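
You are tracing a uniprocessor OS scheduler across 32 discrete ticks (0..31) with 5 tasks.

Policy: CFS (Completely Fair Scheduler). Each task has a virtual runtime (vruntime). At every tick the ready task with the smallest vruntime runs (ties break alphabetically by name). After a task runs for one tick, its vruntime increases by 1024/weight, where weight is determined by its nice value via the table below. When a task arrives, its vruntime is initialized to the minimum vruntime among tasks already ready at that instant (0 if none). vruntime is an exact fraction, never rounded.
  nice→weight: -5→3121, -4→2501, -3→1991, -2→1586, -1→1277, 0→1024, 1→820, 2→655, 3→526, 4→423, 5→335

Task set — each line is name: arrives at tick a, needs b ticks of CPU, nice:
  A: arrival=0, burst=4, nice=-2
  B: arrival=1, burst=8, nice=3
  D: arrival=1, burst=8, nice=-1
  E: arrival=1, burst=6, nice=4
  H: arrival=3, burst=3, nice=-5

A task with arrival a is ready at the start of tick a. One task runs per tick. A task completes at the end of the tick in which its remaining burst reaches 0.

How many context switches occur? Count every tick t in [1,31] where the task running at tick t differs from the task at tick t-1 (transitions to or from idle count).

t=0: vr[A=0] → run A
t=1: vr[A=512/793 B=512/793 D=512/793 E=512/793] → run A
t=2: vr[A=1024/793 B=512/793 D=512/793 E=512/793] → run B
t=3: vr[A=1024/793 B=540672/208559 D=512/793 E=512/793 H=512/793] → run D
t=4: vr[A=1024/793 B=540672/208559 D=1465856/1012661 E=512/793 H=512/793] → run E
t=5: vr[A=1024/793 B=540672/208559 D=1465856/1012661 E=1028608/335439 H=512/793] → run H
t=6: vr[A=1024/793 B=540672/208559 D=1465856/1012661 E=1028608/335439 H=2409984/2474953] → run H
t=7: vr[A=1024/793 B=540672/208559 D=1465856/1012661 E=1028608/335439 H=3222016/2474953] → run A
t=8: vr[A=1536/793 B=540672/208559 D=1465856/1012661 E=1028608/335439 H=3222016/2474953] → run H
t=9: vr[A=1536/793 B=540672/208559 D=1465856/1012661 E=1028608/335439] → run D
t=10: vr[A=1536/793 B=540672/208559 D=2277888/1012661 E=1028608/335439] → run A
t=11: vr[B=540672/208559 D=2277888/1012661 E=1028608/335439] → run D
t=12: vr[B=540672/208559 D=3089920/1012661 E=1028608/335439] → run B
t=13: vr[B=946688/208559 D=3089920/1012661 E=1028608/335439] → run D
t=14: vr[B=946688/208559 D=3901952/1012661 E=1028608/335439] → run E
t=15: vr[B=946688/208559 D=3901952/1012661 E=1840640/335439] → run D
t=16: vr[B=946688/208559 D=4713984/1012661 E=1840640/335439] → run B
t=17: vr[B=1352704/208559 D=4713984/1012661 E=1840640/335439] → run D
t=18: vr[B=1352704/208559 D=5526016/1012661 E=1840640/335439] → run D
t=19: vr[B=1352704/208559 D=6338048/1012661 E=1840640/335439] → run E
t=20: vr[B=1352704/208559 D=6338048/1012661 E=884224/111813] → run D
t=21: vr[B=1352704/208559 E=884224/111813] → run B
t=22: vr[B=1758720/208559 E=884224/111813] → run E
t=23: vr[B=1758720/208559 E=3464704/335439] → run B
t=24: vr[B=2164736/208559 E=3464704/335439] → run E
t=25: vr[B=2164736/208559 E=4276736/335439] → run B
t=26: vr[B=2570752/208559 E=4276736/335439] → run B
t=27: vr[B=2976768/208559 E=4276736/335439] → run E
t=28: vr[B=2976768/208559] → run B
t=29: (idle)
t=30: (idle)
t=31: (idle)

context switches = 25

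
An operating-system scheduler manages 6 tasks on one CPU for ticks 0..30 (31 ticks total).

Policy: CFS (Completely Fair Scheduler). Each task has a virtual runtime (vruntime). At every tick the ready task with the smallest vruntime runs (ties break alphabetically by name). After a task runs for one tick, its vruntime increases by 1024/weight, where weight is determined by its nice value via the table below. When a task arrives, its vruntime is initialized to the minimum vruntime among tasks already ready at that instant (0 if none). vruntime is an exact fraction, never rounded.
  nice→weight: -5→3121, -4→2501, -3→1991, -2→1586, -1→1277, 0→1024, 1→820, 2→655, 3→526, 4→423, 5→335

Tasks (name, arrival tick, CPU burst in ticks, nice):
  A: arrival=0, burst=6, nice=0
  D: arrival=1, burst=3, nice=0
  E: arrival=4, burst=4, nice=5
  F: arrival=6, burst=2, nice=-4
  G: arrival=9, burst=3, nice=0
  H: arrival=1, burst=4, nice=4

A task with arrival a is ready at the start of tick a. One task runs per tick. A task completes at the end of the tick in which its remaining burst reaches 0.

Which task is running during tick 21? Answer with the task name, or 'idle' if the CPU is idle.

running at tick 21 = E

t=0: vr[A=0] → run A
t=1: vr[A=1 D=1 H=1] → run A
t=2: vr[A=2 D=1 H=1] → run D
t=3: vr[A=2 D=2 H=1] → run H
t=4: vr[A=2 D=2 E=2 H=1447/423] → run A
t=5: vr[A=3 D=2 E=2 H=1447/423] → run D
t=6: vr[A=3 D=3 E=2 F=2 H=1447/423] → run E
t=7: vr[A=3 D=3 E=1694/335 F=2 H=1447/423] → run F
t=8: vr[A=3 D=3 E=1694/335 F=6026/2501 H=1447/423] → run F
t=9: vr[A=3 D=3 E=1694/335 G=3 H=1447/423] → run A
t=10: vr[A=4 D=3 E=1694/335 G=3 H=1447/423] → run D
t=11: vr[A=4 E=1694/335 G=3 H=1447/423] → run G
t=12: vr[A=4 E=1694/335 G=4 H=1447/423] → run H
t=13: vr[A=4 E=1694/335 G=4 H=2471/423] → run A
t=14: vr[A=5 E=1694/335 G=4 H=2471/423] → run G
t=15: vr[A=5 E=1694/335 G=5 H=2471/423] → run A
t=16: vr[E=1694/335 G=5 H=2471/423] → run G
t=17: vr[E=1694/335 H=2471/423] → run E
t=18: vr[E=2718/335 H=2471/423] → run H
t=19: vr[E=2718/335 H=1165/141] → run E
t=20: vr[E=3742/335 H=1165/141] → run H
t=21: vr[E=3742/335] → run E
t=22: (idle)
t=23: (idle)
t=24: (idle)
t=25: (idle)
t=26: (idle)
t=27: (idle)
t=28: (idle)
t=29: (idle)
t=30: (idle)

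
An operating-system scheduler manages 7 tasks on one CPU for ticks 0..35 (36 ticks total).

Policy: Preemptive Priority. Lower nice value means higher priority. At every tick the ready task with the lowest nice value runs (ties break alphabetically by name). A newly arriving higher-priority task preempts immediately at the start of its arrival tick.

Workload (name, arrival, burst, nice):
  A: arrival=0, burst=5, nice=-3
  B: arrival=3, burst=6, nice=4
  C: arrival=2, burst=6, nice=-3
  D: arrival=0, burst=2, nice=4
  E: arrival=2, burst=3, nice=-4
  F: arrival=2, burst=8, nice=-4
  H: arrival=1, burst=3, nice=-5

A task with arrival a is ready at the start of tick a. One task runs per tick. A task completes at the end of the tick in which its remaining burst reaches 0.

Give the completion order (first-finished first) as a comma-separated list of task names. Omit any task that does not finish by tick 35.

t=0: ready={A,D} → run A
t=1: ready={A,D,H} → run H
t=2: ready={A,C,D,E,F,H} → run H
t=3: ready={A,B,C,D,E,F,H} → run H
t=4: ready={A,B,C,D,E,F} → run E
t=5: ready={A,B,C,D,E,F} → run E
t=6: ready={A,B,C,D,E,F} → run E
t=7: ready={A,B,C,D,F} → run F
t=8: ready={A,B,C,D,F} → run F
t=9: ready={A,B,C,D,F} → run F
t=10: ready={A,B,C,D,F} → run F
t=11: ready={A,B,C,D,F} → run F
t=12: ready={A,B,C,D,F} → run F
t=13: ready={A,B,C,D,F} → run F
t=14: ready={A,B,C,D,F} → run F
t=15: ready={A,B,C,D} → run A
t=16: ready={A,B,C,D} → run A
t=17: ready={A,B,C,D} → run A
t=18: ready={A,B,C,D} → run A
t=19: ready={B,C,D} → run C
t=20: ready={B,C,D} → run C
t=21: ready={B,C,D} → run C
t=22: ready={B,C,D} → run C
t=23: ready={B,C,D} → run C
t=24: ready={B,C,D} → run C
t=25: ready={B,D} → run B
t=26: ready={B,D} → run B
t=27: ready={B,D} → run B
t=28: ready={B,D} → run B
t=29: ready={B,D} → run B
t=30: ready={B,D} → run B
t=31: ready={D} → run D
t=32: ready={D} → run D
t=33: (idle)
t=34: (idle)
t=35: (idle)

completion order = H, E, F, A, C, B, D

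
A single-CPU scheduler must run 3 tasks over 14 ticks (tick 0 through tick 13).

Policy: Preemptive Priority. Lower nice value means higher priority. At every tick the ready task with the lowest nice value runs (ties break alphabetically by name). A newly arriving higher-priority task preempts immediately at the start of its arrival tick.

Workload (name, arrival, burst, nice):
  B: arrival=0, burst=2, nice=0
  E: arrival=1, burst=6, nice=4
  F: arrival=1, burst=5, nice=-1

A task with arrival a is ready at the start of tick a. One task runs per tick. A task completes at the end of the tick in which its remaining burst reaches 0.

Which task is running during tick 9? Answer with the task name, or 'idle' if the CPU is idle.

t=0: ready={B} → run B
t=1: ready={B,E,F} → run F
t=2: ready={B,E,F} → run F
t=3: ready={B,E,F} → run F
t=4: ready={B,E,F} → run F
t=5: ready={B,E,F} → run F
t=6: ready={B,E} → run B
t=7: ready={E} → run E
t=8: ready={E} → run E
t=9: ready={E} → run E
t=10: ready={E} → run E
t=11: ready={E} → run E
t=12: ready={E} → run E
t=13: (idle)

running at tick 9 = E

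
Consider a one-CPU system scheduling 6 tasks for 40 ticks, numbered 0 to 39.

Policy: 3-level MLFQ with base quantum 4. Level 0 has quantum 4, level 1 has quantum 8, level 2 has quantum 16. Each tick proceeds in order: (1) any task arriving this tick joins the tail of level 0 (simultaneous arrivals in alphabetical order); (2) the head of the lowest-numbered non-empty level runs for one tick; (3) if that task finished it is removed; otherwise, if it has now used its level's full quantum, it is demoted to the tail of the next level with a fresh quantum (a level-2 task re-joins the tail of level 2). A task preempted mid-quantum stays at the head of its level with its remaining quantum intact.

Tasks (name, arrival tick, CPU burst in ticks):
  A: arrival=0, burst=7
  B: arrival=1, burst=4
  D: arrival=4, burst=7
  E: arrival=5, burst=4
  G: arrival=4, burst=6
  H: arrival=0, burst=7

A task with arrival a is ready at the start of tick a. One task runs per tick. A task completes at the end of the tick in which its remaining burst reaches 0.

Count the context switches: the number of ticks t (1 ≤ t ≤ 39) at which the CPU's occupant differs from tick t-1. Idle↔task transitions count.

context switches = 10

t=0: L0/L1/L2 = AH/-/- → run A
t=1: L0/L1/L2 = AHB/-/- → run A
t=2: L0/L1/L2 = AHB/-/- → run A
t=3: L0/L1/L2 = AHB/-/- → run A
t=4: L0/L1/L2 = HBDG/A/- → run H
t=5: L0/L1/L2 = HBDGE/A/- → run H
t=6: L0/L1/L2 = HBDGE/A/- → run H
t=7: L0/L1/L2 = HBDGE/A/- → run H
t=8: L0/L1/L2 = BDGE/AH/- → run B
t=9: L0/L1/L2 = BDGE/AH/- → run B
t=10: L0/L1/L2 = BDGE/AH/- → run B
t=11: L0/L1/L2 = BDGE/AH/- → run B
t=12: L0/L1/L2 = DGE/AH/- → run D
t=13: L0/L1/L2 = DGE/AH/- → run D
t=14: L0/L1/L2 = DGE/AH/- → run D
t=15: L0/L1/L2 = DGE/AH/- → run D
t=16: L0/L1/L2 = GE/AHD/- → run G
t=17: L0/L1/L2 = GE/AHD/- → run G
t=18: L0/L1/L2 = GE/AHD/- → run G
t=19: L0/L1/L2 = GE/AHD/- → run G
t=20: L0/L1/L2 = E/AHDG/- → run E
t=21: L0/L1/L2 = E/AHDG/- → run E
t=22: L0/L1/L2 = E/AHDG/- → run E
t=23: L0/L1/L2 = E/AHDG/- → run E
t=24: L0/L1/L2 = -/AHDG/- → run A
t=25: L0/L1/L2 = -/AHDG/- → run A
t=26: L0/L1/L2 = -/AHDG/- → run A
t=27: L0/L1/L2 = -/HDG/- → run H
t=28: L0/L1/L2 = -/HDG/- → run H
t=29: L0/L1/L2 = -/HDG/- → run H
t=30: L0/L1/L2 = -/DG/- → run D
t=31: L0/L1/L2 = -/DG/- → run D
t=32: L0/L1/L2 = -/DG/- → run D
t=33: L0/L1/L2 = -/G/- → run G
t=34: L0/L1/L2 = -/G/- → run G
t=35: (idle)
t=36: (idle)
t=37: (idle)
t=38: (idle)
t=39: (idle)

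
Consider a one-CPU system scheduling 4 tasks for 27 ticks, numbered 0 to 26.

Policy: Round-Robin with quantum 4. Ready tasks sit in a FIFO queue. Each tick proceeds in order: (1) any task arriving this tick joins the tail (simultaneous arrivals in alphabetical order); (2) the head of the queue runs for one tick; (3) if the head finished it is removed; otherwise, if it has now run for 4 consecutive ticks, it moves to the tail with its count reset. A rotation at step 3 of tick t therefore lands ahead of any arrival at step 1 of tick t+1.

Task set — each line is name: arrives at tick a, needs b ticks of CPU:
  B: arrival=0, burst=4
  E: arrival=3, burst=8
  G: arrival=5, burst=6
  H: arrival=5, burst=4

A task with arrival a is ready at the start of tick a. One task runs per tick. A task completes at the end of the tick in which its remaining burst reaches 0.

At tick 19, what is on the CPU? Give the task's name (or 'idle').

running at tick 19 = E

t=0: queue=[B] q_used=0 → run B
t=1: queue=[B] q_used=1 → run B
t=2: queue=[B] q_used=2 → run B
t=3: queue=[B,E] q_used=3 → run B
t=4: queue=[E] q_used=0 → run E
t=5: queue=[E,G,H] q_used=1 → run E
t=6: queue=[E,G,H] q_used=2 → run E
t=7: queue=[E,G,H] q_used=3 → run E
t=8: queue=[G,H,E] q_used=0 → run G
t=9: queue=[G,H,E] q_used=1 → run G
t=10: queue=[G,H,E] q_used=2 → run G
t=11: queue=[G,H,E] q_used=3 → run G
t=12: queue=[H,E,G] q_used=0 → run H
t=13: queue=[H,E,G] q_used=1 → run H
t=14: queue=[H,E,G] q_used=2 → run H
t=15: queue=[H,E,G] q_used=3 → run H
t=16: queue=[E,G] q_used=0 → run E
t=17: queue=[E,G] q_used=1 → run E
t=18: queue=[E,G] q_used=2 → run E
t=19: queue=[E,G] q_used=3 → run E
t=20: queue=[G] q_used=0 → run G
t=21: queue=[G] q_used=1 → run G
t=22: (idle)
t=23: (idle)
t=24: (idle)
t=25: (idle)
t=26: (idle)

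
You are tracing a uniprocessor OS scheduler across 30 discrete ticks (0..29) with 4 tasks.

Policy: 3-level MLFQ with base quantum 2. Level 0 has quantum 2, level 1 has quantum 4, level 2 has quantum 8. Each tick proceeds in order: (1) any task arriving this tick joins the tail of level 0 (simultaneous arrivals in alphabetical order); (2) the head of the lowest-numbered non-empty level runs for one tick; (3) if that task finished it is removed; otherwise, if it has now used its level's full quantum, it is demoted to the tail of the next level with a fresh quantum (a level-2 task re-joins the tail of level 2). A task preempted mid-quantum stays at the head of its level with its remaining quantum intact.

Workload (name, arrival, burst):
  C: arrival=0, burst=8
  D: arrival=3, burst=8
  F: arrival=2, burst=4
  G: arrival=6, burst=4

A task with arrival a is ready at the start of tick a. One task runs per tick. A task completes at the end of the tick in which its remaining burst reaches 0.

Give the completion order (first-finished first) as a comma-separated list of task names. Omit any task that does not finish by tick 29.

completion order = F, G, C, D

t=0: L0/L1/L2 = C/-/- → run C
t=1: L0/L1/L2 = C/-/- → run C
t=2: L0/L1/L2 = F/C/- → run F
t=3: L0/L1/L2 = FD/C/- → run F
t=4: L0/L1/L2 = D/CF/- → run D
t=5: L0/L1/L2 = D/CF/- → run D
t=6: L0/L1/L2 = G/CFD/- → run G
t=7: L0/L1/L2 = G/CFD/- → run G
t=8: L0/L1/L2 = -/CFDG/- → run C
t=9: L0/L1/L2 = -/CFDG/- → run C
t=10: L0/L1/L2 = -/CFDG/- → run C
t=11: L0/L1/L2 = -/CFDG/- → run C
t=12: L0/L1/L2 = -/FDG/C → run F
t=13: L0/L1/L2 = -/FDG/C → run F
t=14: L0/L1/L2 = -/DG/C → run D
t=15: L0/L1/L2 = -/DG/C → run D
t=16: L0/L1/L2 = -/DG/C → run D
t=17: L0/L1/L2 = -/DG/C → run D
t=18: L0/L1/L2 = -/G/CD → run G
t=19: L0/L1/L2 = -/G/CD → run G
t=20: L0/L1/L2 = -/-/CD → run C
t=21: L0/L1/L2 = -/-/CD → run C
t=22: L0/L1/L2 = -/-/D → run D
t=23: L0/L1/L2 = -/-/D → run D
t=24: (idle)
t=25: (idle)
t=26: (idle)
t=27: (idle)
t=28: (idle)
t=29: (idle)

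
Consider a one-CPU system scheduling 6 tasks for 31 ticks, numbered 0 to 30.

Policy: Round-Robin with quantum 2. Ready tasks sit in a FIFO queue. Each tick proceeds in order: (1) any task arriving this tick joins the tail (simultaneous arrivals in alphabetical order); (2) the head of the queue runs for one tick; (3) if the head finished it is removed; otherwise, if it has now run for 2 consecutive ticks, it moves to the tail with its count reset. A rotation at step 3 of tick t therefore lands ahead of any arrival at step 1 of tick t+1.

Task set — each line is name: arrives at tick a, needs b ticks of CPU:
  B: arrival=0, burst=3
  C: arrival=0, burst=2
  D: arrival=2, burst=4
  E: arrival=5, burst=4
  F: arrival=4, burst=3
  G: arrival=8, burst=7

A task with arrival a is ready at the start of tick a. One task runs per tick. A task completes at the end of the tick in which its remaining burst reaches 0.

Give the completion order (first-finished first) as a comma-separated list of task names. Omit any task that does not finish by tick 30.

t=0: queue=[B,C] q_used=0 → run B
t=1: queue=[B,C] q_used=1 → run B
t=2: queue=[C,B,D] q_used=0 → run C
t=3: queue=[C,B,D] q_used=1 → run C
t=4: queue=[B,D,F] q_used=0 → run B
t=5: queue=[D,F,E] q_used=0 → run D
t=6: queue=[D,F,E] q_used=1 → run D
t=7: queue=[F,E,D] q_used=0 → run F
t=8: queue=[F,E,D,G] q_used=1 → run F
t=9: queue=[E,D,G,F] q_used=0 → run E
t=10: queue=[E,D,G,F] q_used=1 → run E
t=11: queue=[D,G,F,E] q_used=0 → run D
t=12: queue=[D,G,F,E] q_used=1 → run D
t=13: queue=[G,F,E] q_used=0 → run G
t=14: queue=[G,F,E] q_used=1 → run G
t=15: queue=[F,E,G] q_used=0 → run F
t=16: queue=[E,G] q_used=0 → run E
t=17: queue=[E,G] q_used=1 → run E
t=18: queue=[G] q_used=0 → run G
t=19: queue=[G] q_used=1 → run G
t=20: queue=[G] q_used=0 → run G
t=21: queue=[G] q_used=1 → run G
t=22: queue=[G] q_used=0 → run G
t=23: (idle)
t=24: (idle)
t=25: (idle)
t=26: (idle)
t=27: (idle)
t=28: (idle)
t=29: (idle)
t=30: (idle)

completion order = C, B, D, F, E, G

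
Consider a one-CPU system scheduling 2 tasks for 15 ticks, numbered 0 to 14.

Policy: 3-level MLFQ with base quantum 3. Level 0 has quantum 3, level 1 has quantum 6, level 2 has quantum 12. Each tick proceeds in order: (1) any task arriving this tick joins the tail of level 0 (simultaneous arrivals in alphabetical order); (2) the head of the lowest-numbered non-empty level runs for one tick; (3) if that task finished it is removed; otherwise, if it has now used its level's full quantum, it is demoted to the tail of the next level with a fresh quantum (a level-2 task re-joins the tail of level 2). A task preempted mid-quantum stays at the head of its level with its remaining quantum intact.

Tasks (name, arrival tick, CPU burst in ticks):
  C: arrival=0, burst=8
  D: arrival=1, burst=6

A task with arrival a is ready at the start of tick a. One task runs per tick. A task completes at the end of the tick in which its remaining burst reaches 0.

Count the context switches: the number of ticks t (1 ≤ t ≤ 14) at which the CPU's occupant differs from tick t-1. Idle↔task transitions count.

t=0: L0/L1/L2 = C/-/- → run C
t=1: L0/L1/L2 = CD/-/- → run C
t=2: L0/L1/L2 = CD/-/- → run C
t=3: L0/L1/L2 = D/C/- → run D
t=4: L0/L1/L2 = D/C/- → run D
t=5: L0/L1/L2 = D/C/- → run D
t=6: L0/L1/L2 = -/CD/- → run C
t=7: L0/L1/L2 = -/CD/- → run C
t=8: L0/L1/L2 = -/CD/- → run C
t=9: L0/L1/L2 = -/CD/- → run C
t=10: L0/L1/L2 = -/CD/- → run C
t=11: L0/L1/L2 = -/D/- → run D
t=12: L0/L1/L2 = -/D/- → run D
t=13: L0/L1/L2 = -/D/- → run D
t=14: (idle)

context switches = 4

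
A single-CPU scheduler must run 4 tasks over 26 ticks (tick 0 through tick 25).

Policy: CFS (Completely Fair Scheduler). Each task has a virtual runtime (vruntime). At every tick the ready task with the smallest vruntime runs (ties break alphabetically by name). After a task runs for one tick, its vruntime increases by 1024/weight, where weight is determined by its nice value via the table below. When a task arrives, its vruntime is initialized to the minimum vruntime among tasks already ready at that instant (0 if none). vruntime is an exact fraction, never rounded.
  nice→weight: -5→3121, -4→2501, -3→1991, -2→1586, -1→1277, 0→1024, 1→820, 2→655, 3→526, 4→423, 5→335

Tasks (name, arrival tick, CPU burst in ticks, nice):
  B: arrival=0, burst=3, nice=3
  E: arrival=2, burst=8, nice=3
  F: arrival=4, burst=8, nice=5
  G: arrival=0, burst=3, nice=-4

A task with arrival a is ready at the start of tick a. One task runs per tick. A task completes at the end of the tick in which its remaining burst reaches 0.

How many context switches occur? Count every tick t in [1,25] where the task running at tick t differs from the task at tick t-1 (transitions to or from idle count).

context switches = 18

t=0: vr[B=0 G=0] → run B
t=1: vr[B=512/263 G=0] → run G
t=2: vr[B=512/263 E=1024/2501 G=1024/2501] → run E
t=3: vr[B=512/263 E=1549824/657763 G=1024/2501] → run G
t=4: vr[B=512/263 E=1549824/657763 F=2048/2501 G=2048/2501] → run F
t=5: vr[B=512/263 E=1549824/657763 F=3247104/837835 G=2048/2501] → run G
t=6: vr[B=512/263 E=1549824/657763 F=3247104/837835] → run B
t=7: vr[B=1024/263 E=1549824/657763 F=3247104/837835] → run E
t=8: vr[B=1024/263 E=2830336/657763 F=3247104/837835] → run F
t=9: vr[B=1024/263 E=2830336/657763 F=5808128/837835] → run B
t=10: vr[E=2830336/657763 F=5808128/837835] → run E
t=11: vr[E=4110848/657763 F=5808128/837835] → run E
t=12: vr[E=5391360/657763 F=5808128/837835] → run F
t=13: vr[E=5391360/657763 F=8369152/837835] → run E
t=14: vr[E=6671872/657763 F=8369152/837835] → run F
t=15: vr[E=6671872/657763 F=10930176/837835] → run E
t=16: vr[E=7952384/657763 F=10930176/837835] → run E
t=17: vr[E=9232896/657763 F=10930176/837835] → run F
t=18: vr[E=9232896/657763 F=2698240/167567] → run E
t=19: vr[F=2698240/167567] → run F
t=20: vr[F=16052224/837835] → run F
t=21: vr[F=18613248/837835] → run F
t=22: (idle)
t=23: (idle)
t=24: (idle)
t=25: (idle)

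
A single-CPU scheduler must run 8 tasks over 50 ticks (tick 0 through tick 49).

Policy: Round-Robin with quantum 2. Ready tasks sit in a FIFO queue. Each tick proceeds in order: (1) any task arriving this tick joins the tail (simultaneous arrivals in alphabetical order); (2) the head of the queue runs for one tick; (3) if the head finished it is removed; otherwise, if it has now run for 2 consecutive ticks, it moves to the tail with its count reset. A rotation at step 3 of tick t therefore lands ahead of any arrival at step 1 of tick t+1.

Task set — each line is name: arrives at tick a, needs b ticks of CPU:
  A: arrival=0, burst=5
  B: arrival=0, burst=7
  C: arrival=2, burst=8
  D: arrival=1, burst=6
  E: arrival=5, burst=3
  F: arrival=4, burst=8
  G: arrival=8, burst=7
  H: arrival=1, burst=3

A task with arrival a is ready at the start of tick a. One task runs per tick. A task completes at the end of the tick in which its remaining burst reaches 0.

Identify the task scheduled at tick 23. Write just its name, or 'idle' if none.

running at tick 23 = A

t=0: queue=[A,B] q_used=0 → run A
t=1: queue=[A,B,D,H] q_used=1 → run A
t=2: queue=[B,D,H,A,C] q_used=0 → run B
t=3: queue=[B,D,H,A,C] q_used=1 → run B
t=4: queue=[D,H,A,C,B,F] q_used=0 → run D
t=5: queue=[D,H,A,C,B,F,E] q_used=1 → run D
t=6: queue=[H,A,C,B,F,E,D] q_used=0 → run H
t=7: queue=[H,A,C,B,F,E,D] q_used=1 → run H
t=8: queue=[A,C,B,F,E,D,H,G] q_used=0 → run A
t=9: queue=[A,C,B,F,E,D,H,G] q_used=1 → run A
t=10: queue=[C,B,F,E,D,H,G,A] q_used=0 → run C
t=11: queue=[C,B,F,E,D,H,G,A] q_used=1 → run C
t=12: queue=[B,F,E,D,H,G,A,C] q_used=0 → run B
t=13: queue=[B,F,E,D,H,G,A,C] q_used=1 → run B
t=14: queue=[F,E,D,H,G,A,C,B] q_used=0 → run F
t=15: queue=[F,E,D,H,G,A,C,B] q_used=1 → run F
t=16: queue=[E,D,H,G,A,C,B,F] q_used=0 → run E
t=17: queue=[E,D,H,G,A,C,B,F] q_used=1 → run E
t=18: queue=[D,H,G,A,C,B,F,E] q_used=0 → run D
t=19: queue=[D,H,G,A,C,B,F,E] q_used=1 → run D
t=20: queue=[H,G,A,C,B,F,E,D] q_used=0 → run H
t=21: queue=[G,A,C,B,F,E,D] q_used=0 → run G
t=22: queue=[G,A,C,B,F,E,D] q_used=1 → run G
t=23: queue=[A,C,B,F,E,D,G] q_used=0 → run A
t=24: queue=[C,B,F,E,D,G] q_used=0 → run C
t=25: queue=[C,B,F,E,D,G] q_used=1 → run C
t=26: queue=[B,F,E,D,G,C] q_used=0 → run B
t=27: queue=[B,F,E,D,G,C] q_used=1 → run B
t=28: queue=[F,E,D,G,C,B] q_used=0 → run F
t=29: queue=[F,E,D,G,C,B] q_used=1 → run F
t=30: queue=[E,D,G,C,B,F] q_used=0 → run E
t=31: queue=[D,G,C,B,F] q_used=0 → run D
t=32: queue=[D,G,C,B,F] q_used=1 → run D
t=33: queue=[G,C,B,F] q_used=0 → run G
t=34: queue=[G,C,B,F] q_used=1 → run G
t=35: queue=[C,B,F,G] q_used=0 → run C
t=36: queue=[C,B,F,G] q_used=1 → run C
t=37: queue=[B,F,G,C] q_used=0 → run B
t=38: queue=[F,G,C] q_used=0 → run F
t=39: queue=[F,G,C] q_used=1 → run F
t=40: queue=[G,C,F] q_used=0 → run G
t=41: queue=[G,C,F] q_used=1 → run G
t=42: queue=[C,F,G] q_used=0 → run C
t=43: queue=[C,F,G] q_used=1 → run C
t=44: queue=[F,G] q_used=0 → run F
t=45: queue=[F,G] q_used=1 → run F
t=46: queue=[G] q_used=0 → run G
t=47: (idle)
t=48: (idle)
t=49: (idle)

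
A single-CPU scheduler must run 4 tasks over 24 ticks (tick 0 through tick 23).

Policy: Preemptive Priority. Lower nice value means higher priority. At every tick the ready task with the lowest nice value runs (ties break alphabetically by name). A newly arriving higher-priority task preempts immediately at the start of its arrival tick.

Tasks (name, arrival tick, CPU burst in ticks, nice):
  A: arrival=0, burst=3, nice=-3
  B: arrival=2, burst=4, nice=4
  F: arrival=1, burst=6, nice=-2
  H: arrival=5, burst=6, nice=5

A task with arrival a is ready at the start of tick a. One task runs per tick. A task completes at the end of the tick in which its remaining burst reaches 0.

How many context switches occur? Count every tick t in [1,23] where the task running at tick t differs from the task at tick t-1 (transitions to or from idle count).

context switches = 4

t=0: ready={A} → run A
t=1: ready={A,F} → run A
t=2: ready={A,B,F} → run A
t=3: ready={B,F} → run F
t=4: ready={B,F} → run F
t=5: ready={B,F,H} → run F
t=6: ready={B,F,H} → run F
t=7: ready={B,F,H} → run F
t=8: ready={B,F,H} → run F
t=9: ready={B,H} → run B
t=10: ready={B,H} → run B
t=11: ready={B,H} → run B
t=12: ready={B,H} → run B
t=13: ready={H} → run H
t=14: ready={H} → run H
t=15: ready={H} → run H
t=16: ready={H} → run H
t=17: ready={H} → run H
t=18: ready={H} → run H
t=19: (idle)
t=20: (idle)
t=21: (idle)
t=22: (idle)
t=23: (idle)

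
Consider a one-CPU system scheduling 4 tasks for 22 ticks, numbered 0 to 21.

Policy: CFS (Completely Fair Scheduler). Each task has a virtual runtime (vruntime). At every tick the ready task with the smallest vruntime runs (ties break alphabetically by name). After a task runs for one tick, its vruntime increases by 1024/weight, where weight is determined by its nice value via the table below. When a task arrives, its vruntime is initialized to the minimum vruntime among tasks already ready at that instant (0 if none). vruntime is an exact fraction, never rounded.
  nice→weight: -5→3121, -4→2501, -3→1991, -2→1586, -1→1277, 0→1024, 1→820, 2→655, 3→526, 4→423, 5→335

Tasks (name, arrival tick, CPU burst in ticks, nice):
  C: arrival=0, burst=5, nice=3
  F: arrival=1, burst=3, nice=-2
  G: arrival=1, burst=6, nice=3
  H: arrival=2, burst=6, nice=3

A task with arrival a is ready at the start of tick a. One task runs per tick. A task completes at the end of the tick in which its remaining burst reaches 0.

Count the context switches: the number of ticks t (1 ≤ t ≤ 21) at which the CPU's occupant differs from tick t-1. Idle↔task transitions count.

t=0: vr[C=0] → run C
t=1: vr[C=512/263 F=512/263 G=512/263] → run C
t=2: vr[C=1024/263 F=512/263 G=512/263 H=512/263] → run F
t=3: vr[C=1024/263 F=540672/208559 G=512/263 H=512/263] → run G
t=4: vr[C=1024/263 F=540672/208559 G=1024/263 H=512/263] → run H
t=5: vr[C=1024/263 F=540672/208559 G=1024/263 H=1024/263] → run F
t=6: vr[C=1024/263 F=675328/208559 G=1024/263 H=1024/263] → run F
t=7: vr[C=1024/263 G=1024/263 H=1024/263] → run C
t=8: vr[C=1536/263 G=1024/263 H=1024/263] → run G
t=9: vr[C=1536/263 G=1536/263 H=1024/263] → run H
t=10: vr[C=1536/263 G=1536/263 H=1536/263] → run C
t=11: vr[C=2048/263 G=1536/263 H=1536/263] → run G
t=12: vr[C=2048/263 G=2048/263 H=1536/263] → run H
t=13: vr[C=2048/263 G=2048/263 H=2048/263] → run C
t=14: vr[G=2048/263 H=2048/263] → run G
t=15: vr[G=2560/263 H=2048/263] → run H
t=16: vr[G=2560/263 H=2560/263] → run G
t=17: vr[G=3072/263 H=2560/263] → run H
t=18: vr[G=3072/263 H=3072/263] → run G
t=19: vr[H=3072/263] → run H
t=20: (idle)
t=21: (idle)

context switches = 18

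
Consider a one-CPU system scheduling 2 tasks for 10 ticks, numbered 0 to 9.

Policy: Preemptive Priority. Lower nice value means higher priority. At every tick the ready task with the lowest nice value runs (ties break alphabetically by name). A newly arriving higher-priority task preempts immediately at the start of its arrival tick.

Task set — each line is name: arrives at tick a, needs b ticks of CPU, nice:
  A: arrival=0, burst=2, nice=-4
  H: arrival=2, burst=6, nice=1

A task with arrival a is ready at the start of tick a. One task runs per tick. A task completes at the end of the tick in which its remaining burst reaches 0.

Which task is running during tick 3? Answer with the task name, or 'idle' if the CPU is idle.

running at tick 3 = H

t=0: ready={A} → run A
t=1: ready={A} → run A
t=2: ready={H} → run H
t=3: ready={H} → run H
t=4: ready={H} → run H
t=5: ready={H} → run H
t=6: ready={H} → run H
t=7: ready={H} → run H
t=8: (idle)
t=9: (idle)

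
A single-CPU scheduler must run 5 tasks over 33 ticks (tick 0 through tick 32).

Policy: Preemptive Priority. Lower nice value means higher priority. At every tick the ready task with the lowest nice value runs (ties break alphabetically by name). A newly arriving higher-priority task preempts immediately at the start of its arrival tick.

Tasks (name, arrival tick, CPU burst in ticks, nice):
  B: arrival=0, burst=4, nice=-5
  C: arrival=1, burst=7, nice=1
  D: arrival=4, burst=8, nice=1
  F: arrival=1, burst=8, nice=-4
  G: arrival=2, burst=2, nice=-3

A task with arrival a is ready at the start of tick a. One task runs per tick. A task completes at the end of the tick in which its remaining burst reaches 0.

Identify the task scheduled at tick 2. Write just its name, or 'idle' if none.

t=0: ready={B} → run B
t=1: ready={B,C,F} → run B
t=2: ready={B,C,F,G} → run B
t=3: ready={B,C,F,G} → run B
t=4: ready={C,D,F,G} → run F
t=5: ready={C,D,F,G} → run F
t=6: ready={C,D,F,G} → run F
t=7: ready={C,D,F,G} → run F
t=8: ready={C,D,F,G} → run F
t=9: ready={C,D,F,G} → run F
t=10: ready={C,D,F,G} → run F
t=11: ready={C,D,F,G} → run F
t=12: ready={C,D,G} → run G
t=13: ready={C,D,G} → run G
t=14: ready={C,D} → run C
t=15: ready={C,D} → run C
t=16: ready={C,D} → run C
t=17: ready={C,D} → run C
t=18: ready={C,D} → run C
t=19: ready={C,D} → run C
t=20: ready={C,D} → run C
t=21: ready={D} → run D
t=22: ready={D} → run D
t=23: ready={D} → run D
t=24: ready={D} → run D
t=25: ready={D} → run D
t=26: ready={D} → run D
t=27: ready={D} → run D
t=28: ready={D} → run D
t=29: (idle)
t=30: (idle)
t=31: (idle)
t=32: (idle)

running at tick 2 = B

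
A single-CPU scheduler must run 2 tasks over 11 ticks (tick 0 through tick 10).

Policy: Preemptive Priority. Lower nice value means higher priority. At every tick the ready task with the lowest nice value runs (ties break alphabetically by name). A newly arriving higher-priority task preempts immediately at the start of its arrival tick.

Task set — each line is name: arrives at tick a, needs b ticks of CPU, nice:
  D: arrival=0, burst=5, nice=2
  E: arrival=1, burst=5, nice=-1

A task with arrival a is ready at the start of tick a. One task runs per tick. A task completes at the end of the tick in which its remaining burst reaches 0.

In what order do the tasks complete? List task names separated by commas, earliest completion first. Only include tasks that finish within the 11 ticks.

t=0: ready={D} → run D
t=1: ready={D,E} → run E
t=2: ready={D,E} → run E
t=3: ready={D,E} → run E
t=4: ready={D,E} → run E
t=5: ready={D,E} → run E
t=6: ready={D} → run D
t=7: ready={D} → run D
t=8: ready={D} → run D
t=9: ready={D} → run D
t=10: (idle)

completion order = E, D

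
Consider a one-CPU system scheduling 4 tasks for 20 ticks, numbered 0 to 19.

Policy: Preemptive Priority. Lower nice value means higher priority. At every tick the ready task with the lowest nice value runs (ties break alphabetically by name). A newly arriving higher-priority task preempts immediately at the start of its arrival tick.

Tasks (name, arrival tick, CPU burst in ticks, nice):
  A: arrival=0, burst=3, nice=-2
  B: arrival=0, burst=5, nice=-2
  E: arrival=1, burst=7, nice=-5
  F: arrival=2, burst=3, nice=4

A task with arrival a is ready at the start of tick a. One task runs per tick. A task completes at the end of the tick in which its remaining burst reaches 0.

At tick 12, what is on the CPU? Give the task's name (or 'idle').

running at tick 12 = B

t=0: ready={A,B} → run A
t=1: ready={A,B,E} → run E
t=2: ready={A,B,E,F} → run E
t=3: ready={A,B,E,F} → run E
t=4: ready={A,B,E,F} → run E
t=5: ready={A,B,E,F} → run E
t=6: ready={A,B,E,F} → run E
t=7: ready={A,B,E,F} → run E
t=8: ready={A,B,F} → run A
t=9: ready={A,B,F} → run A
t=10: ready={B,F} → run B
t=11: ready={B,F} → run B
t=12: ready={B,F} → run B
t=13: ready={B,F} → run B
t=14: ready={B,F} → run B
t=15: ready={F} → run F
t=16: ready={F} → run F
t=17: ready={F} → run F
t=18: (idle)
t=19: (idle)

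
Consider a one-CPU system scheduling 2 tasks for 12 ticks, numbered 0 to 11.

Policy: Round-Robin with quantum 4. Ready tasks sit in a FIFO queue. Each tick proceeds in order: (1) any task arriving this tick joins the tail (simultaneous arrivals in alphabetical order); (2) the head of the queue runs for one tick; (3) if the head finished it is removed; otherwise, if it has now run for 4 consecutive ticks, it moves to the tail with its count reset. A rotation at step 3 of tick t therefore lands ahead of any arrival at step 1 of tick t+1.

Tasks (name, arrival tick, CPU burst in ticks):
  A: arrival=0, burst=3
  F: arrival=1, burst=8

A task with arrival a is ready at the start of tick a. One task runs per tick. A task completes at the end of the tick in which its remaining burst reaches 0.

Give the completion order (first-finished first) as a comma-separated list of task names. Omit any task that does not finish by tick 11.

completion order = A, F

t=0: queue=[A] q_used=0 → run A
t=1: queue=[A,F] q_used=1 → run A
t=2: queue=[A,F] q_used=2 → run A
t=3: queue=[F] q_used=0 → run F
t=4: queue=[F] q_used=1 → run F
t=5: queue=[F] q_used=2 → run F
t=6: queue=[F] q_used=3 → run F
t=7: queue=[F] q_used=0 → run F
t=8: queue=[F] q_used=1 → run F
t=9: queue=[F] q_used=2 → run F
t=10: queue=[F] q_used=3 → run F
t=11: (idle)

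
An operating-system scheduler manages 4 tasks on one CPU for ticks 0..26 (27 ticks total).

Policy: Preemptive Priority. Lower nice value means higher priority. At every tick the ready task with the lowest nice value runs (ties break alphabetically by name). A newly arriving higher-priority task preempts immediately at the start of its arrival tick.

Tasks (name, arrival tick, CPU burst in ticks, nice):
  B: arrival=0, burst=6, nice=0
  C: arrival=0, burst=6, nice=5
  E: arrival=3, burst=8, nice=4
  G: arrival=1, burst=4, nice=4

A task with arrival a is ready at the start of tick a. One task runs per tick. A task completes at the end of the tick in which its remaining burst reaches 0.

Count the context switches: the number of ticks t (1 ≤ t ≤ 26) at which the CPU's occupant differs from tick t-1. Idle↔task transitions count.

t=0: ready={B,C} → run B
t=1: ready={B,C,G} → run B
t=2: ready={B,C,G} → run B
t=3: ready={B,C,E,G} → run B
t=4: ready={B,C,E,G} → run B
t=5: ready={B,C,E,G} → run B
t=6: ready={C,E,G} → run E
t=7: ready={C,E,G} → run E
t=8: ready={C,E,G} → run E
t=9: ready={C,E,G} → run E
t=10: ready={C,E,G} → run E
t=11: ready={C,E,G} → run E
t=12: ready={C,E,G} → run E
t=13: ready={C,E,G} → run E
t=14: ready={C,G} → run G
t=15: ready={C,G} → run G
t=16: ready={C,G} → run G
t=17: ready={C,G} → run G
t=18: ready={C} → run C
t=19: ready={C} → run C
t=20: ready={C} → run C
t=21: ready={C} → run C
t=22: ready={C} → run C
t=23: ready={C} → run C
t=24: (idle)
t=25: (idle)
t=26: (idle)

context switches = 4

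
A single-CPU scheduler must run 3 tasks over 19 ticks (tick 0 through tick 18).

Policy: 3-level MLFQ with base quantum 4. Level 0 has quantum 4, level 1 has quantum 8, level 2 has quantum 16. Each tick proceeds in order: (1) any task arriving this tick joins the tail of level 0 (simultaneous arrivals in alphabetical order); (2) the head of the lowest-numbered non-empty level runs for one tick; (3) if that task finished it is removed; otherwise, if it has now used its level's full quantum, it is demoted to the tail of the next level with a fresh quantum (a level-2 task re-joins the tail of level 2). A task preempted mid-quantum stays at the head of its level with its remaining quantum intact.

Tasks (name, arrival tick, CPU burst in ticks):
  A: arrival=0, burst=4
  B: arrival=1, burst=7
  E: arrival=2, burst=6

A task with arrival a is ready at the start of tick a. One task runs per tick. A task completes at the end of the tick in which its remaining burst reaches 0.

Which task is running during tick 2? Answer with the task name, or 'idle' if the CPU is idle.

running at tick 2 = A

t=0: L0/L1/L2 = A/-/- → run A
t=1: L0/L1/L2 = AB/-/- → run A
t=2: L0/L1/L2 = ABE/-/- → run A
t=3: L0/L1/L2 = ABE/-/- → run A
t=4: L0/L1/L2 = BE/-/- → run B
t=5: L0/L1/L2 = BE/-/- → run B
t=6: L0/L1/L2 = BE/-/- → run B
t=7: L0/L1/L2 = BE/-/- → run B
t=8: L0/L1/L2 = E/B/- → run E
t=9: L0/L1/L2 = E/B/- → run E
t=10: L0/L1/L2 = E/B/- → run E
t=11: L0/L1/L2 = E/B/- → run E
t=12: L0/L1/L2 = -/BE/- → run B
t=13: L0/L1/L2 = -/BE/- → run B
t=14: L0/L1/L2 = -/BE/- → run B
t=15: L0/L1/L2 = -/E/- → run E
t=16: L0/L1/L2 = -/E/- → run E
t=17: (idle)
t=18: (idle)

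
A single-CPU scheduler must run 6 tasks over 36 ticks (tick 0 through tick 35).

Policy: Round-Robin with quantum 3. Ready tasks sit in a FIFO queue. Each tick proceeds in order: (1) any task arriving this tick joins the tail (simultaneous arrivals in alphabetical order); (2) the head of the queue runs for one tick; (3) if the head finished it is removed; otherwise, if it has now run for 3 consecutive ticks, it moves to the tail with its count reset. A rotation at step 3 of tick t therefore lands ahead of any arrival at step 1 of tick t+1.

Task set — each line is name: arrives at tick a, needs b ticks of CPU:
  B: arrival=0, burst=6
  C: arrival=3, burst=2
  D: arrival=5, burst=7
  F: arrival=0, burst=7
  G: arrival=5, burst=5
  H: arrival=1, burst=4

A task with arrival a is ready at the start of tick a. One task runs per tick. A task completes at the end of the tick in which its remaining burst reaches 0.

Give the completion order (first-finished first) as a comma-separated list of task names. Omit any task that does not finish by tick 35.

t=0: queue=[B,F] q_used=0 → run B
t=1: queue=[B,F,H] q_used=1 → run B
t=2: queue=[B,F,H] q_used=2 → run B
t=3: queue=[F,H,B,C] q_used=0 → run F
t=4: queue=[F,H,B,C] q_used=1 → run F
t=5: queue=[F,H,B,C,D,G] q_used=2 → run F
t=6: queue=[H,B,C,D,G,F] q_used=0 → run H
t=7: queue=[H,B,C,D,G,F] q_used=1 → run H
t=8: queue=[H,B,C,D,G,F] q_used=2 → run H
t=9: queue=[B,C,D,G,F,H] q_used=0 → run B
t=10: queue=[B,C,D,G,F,H] q_used=1 → run B
t=11: queue=[B,C,D,G,F,H] q_used=2 → run B
t=12: queue=[C,D,G,F,H] q_used=0 → run C
t=13: queue=[C,D,G,F,H] q_used=1 → run C
t=14: queue=[D,G,F,H] q_used=0 → run D
t=15: queue=[D,G,F,H] q_used=1 → run D
t=16: queue=[D,G,F,H] q_used=2 → run D
t=17: queue=[G,F,H,D] q_used=0 → run G
t=18: queue=[G,F,H,D] q_used=1 → run G
t=19: queue=[G,F,H,D] q_used=2 → run G
t=20: queue=[F,H,D,G] q_used=0 → run F
t=21: queue=[F,H,D,G] q_used=1 → run F
t=22: queue=[F,H,D,G] q_used=2 → run F
t=23: queue=[H,D,G,F] q_used=0 → run H
t=24: queue=[D,G,F] q_used=0 → run D
t=25: queue=[D,G,F] q_used=1 → run D
t=26: queue=[D,G,F] q_used=2 → run D
t=27: queue=[G,F,D] q_used=0 → run G
t=28: queue=[G,F,D] q_used=1 → run G
t=29: queue=[F,D] q_used=0 → run F
t=30: queue=[D] q_used=0 → run D
t=31: (idle)
t=32: (idle)
t=33: (idle)
t=34: (idle)
t=35: (idle)

completion order = B, C, H, G, F, D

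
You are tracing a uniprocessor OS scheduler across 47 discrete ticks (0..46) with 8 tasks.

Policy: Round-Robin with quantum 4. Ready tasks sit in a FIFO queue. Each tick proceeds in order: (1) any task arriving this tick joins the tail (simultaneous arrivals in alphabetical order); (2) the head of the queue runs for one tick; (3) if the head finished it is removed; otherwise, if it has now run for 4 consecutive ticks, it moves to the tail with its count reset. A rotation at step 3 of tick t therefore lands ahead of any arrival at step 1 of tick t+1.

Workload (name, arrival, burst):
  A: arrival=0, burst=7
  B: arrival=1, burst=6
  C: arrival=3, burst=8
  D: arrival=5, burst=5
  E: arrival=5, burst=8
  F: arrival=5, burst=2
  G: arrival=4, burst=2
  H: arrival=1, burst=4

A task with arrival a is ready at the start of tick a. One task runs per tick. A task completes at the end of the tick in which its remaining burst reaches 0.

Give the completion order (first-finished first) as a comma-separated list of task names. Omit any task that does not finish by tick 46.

t=0: queue=[A] q_used=0 → run A
t=1: queue=[A,B,H] q_used=1 → run A
t=2: queue=[A,B,H] q_used=2 → run A
t=3: queue=[A,B,H,C] q_used=3 → run A
t=4: queue=[B,H,C,A,G] q_used=0 → run B
t=5: queue=[B,H,C,A,G,D,E,F] q_used=1 → run B
t=6: queue=[B,H,C,A,G,D,E,F] q_used=2 → run B
t=7: queue=[B,H,C,A,G,D,E,F] q_used=3 → run B
t=8: queue=[H,C,A,G,D,E,F,B] q_used=0 → run H
t=9: queue=[H,C,A,G,D,E,F,B] q_used=1 → run H
t=10: queue=[H,C,A,G,D,E,F,B] q_used=2 → run H
t=11: queue=[H,C,A,G,D,E,F,B] q_used=3 → run H
t=12: queue=[C,A,G,D,E,F,B] q_used=0 → run C
t=13: queue=[C,A,G,D,E,F,B] q_used=1 → run C
t=14: queue=[C,A,G,D,E,F,B] q_used=2 → run C
t=15: queue=[C,A,G,D,E,F,B] q_used=3 → run C
t=16: queue=[A,G,D,E,F,B,C] q_used=0 → run A
t=17: queue=[A,G,D,E,F,B,C] q_used=1 → run A
t=18: queue=[A,G,D,E,F,B,C] q_used=2 → run A
t=19: queue=[G,D,E,F,B,C] q_used=0 → run G
t=20: queue=[G,D,E,F,B,C] q_used=1 → run G
t=21: queue=[D,E,F,B,C] q_used=0 → run D
t=22: queue=[D,E,F,B,C] q_used=1 → run D
t=23: queue=[D,E,F,B,C] q_used=2 → run D
t=24: queue=[D,E,F,B,C] q_used=3 → run D
t=25: queue=[E,F,B,C,D] q_used=0 → run E
t=26: queue=[E,F,B,C,D] q_used=1 → run E
t=27: queue=[E,F,B,C,D] q_used=2 → run E
t=28: queue=[E,F,B,C,D] q_used=3 → run E
t=29: queue=[F,B,C,D,E] q_used=0 → run F
t=30: queue=[F,B,C,D,E] q_used=1 → run F
t=31: queue=[B,C,D,E] q_used=0 → run B
t=32: queue=[B,C,D,E] q_used=1 → run B
t=33: queue=[C,D,E] q_used=0 → run C
t=34: queue=[C,D,E] q_used=1 → run C
t=35: queue=[C,D,E] q_used=2 → run C
t=36: queue=[C,D,E] q_used=3 → run C
t=37: queue=[D,E] q_used=0 → run D
t=38: queue=[E] q_used=0 → run E
t=39: queue=[E] q_used=1 → run E
t=40: queue=[E] q_used=2 → run E
t=41: queue=[E] q_used=3 → run E
t=42: (idle)
t=43: (idle)
t=44: (idle)
t=45: (idle)
t=46: (idle)

completion order = H, A, G, F, B, C, D, E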